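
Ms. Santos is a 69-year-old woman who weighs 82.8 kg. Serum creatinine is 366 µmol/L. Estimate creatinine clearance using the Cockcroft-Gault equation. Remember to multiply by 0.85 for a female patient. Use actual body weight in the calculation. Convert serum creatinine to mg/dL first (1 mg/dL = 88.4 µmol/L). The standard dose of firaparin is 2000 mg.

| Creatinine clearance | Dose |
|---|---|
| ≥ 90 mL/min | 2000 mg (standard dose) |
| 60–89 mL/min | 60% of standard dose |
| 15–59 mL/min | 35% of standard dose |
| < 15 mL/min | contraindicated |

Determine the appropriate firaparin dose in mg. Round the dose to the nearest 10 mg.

SCr = 366 / 88.4 = 4.14 mg/dL
CrCl = (140 − 69) × 82.8 / (72 × 4.14) × 0.85 = 5878.8 / 298.08 × 0.85 ≈ 16.8 mL/min
CrCl ≈ 17 mL/min → bracket 15–59 mL/min.
35% of 2000 mg = 700 mg

700 mg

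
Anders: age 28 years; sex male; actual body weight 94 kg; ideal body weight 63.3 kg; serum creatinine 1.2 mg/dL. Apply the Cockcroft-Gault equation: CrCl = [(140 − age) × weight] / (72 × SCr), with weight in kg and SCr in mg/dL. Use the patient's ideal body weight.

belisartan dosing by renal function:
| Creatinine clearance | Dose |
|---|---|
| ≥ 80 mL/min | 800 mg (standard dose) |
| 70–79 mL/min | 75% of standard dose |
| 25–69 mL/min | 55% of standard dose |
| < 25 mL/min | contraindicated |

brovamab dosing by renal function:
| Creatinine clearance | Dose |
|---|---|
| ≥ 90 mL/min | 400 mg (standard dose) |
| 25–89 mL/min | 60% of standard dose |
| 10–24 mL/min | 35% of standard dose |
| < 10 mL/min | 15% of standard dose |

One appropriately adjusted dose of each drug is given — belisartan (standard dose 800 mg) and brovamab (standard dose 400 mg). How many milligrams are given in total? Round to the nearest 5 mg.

1040 mg

CrCl = (140 − 28) × 63.3 / (72 × 1.2) = 7089.6 / 86.40 ≈ 82.1 mL/min
CrCl ≈ 82 mL/min.
belisartan: ≥ 80 mL/min → 100% of 800 mg = 800 mg.
brovamab: 25–89 mL/min → 60% of 400 mg = 240 mg.
Total = 800 + 240 = 1040 mg.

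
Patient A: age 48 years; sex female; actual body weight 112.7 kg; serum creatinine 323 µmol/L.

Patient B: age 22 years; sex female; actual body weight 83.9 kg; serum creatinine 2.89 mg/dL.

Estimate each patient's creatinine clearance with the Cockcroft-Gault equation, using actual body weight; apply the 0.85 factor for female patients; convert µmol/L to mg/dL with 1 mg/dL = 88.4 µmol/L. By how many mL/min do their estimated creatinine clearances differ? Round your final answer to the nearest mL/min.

Patient A: SCr = 323 / 88.4 = 3.654 mg/dL
Patient A: CrCl = (140 − 48) × 112.7 / (72 × 3.654) × 0.85 = 10368.4 / 263.09 × 0.85 ≈ 33.5 mL/min
Patient B: CrCl = (140 − 22) × 83.9 / (72 × 2.89) × 0.85 = 9900.2 / 208.08 × 0.85 ≈ 40.4 mL/min
|33.5 − 40.4| = 6.9 mL/min

7 mL/min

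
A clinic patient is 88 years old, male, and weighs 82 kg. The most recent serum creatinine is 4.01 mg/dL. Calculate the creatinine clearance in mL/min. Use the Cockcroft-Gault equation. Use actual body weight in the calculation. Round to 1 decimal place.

CrCl = (140 − 88) × 82 / (72 × 4.01) = 4264.0 / 288.72 ≈ 14.8 mL/min

14.8 mL/min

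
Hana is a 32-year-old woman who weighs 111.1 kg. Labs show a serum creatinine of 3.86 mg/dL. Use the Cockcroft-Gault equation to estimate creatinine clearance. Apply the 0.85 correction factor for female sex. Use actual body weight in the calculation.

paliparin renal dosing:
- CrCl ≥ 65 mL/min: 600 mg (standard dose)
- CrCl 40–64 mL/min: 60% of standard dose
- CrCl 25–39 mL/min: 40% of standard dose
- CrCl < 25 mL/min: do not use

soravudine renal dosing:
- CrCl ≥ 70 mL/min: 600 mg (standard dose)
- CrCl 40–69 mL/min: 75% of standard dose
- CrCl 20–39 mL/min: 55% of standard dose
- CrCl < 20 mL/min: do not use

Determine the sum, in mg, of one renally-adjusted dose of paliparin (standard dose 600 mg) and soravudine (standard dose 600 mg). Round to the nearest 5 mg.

CrCl = (140 − 32) × 111.1 / (72 × 3.86) × 0.85 = 11998.8 / 277.92 × 0.85 ≈ 36.7 mL/min
CrCl ≈ 37 mL/min.
paliparin: 25–39 mL/min → 40% of 600 mg = 240 mg.
soravudine: 20–39 mL/min → 55% of 600 mg = 330 mg.
Total = 240 + 330 = 570 mg.

570 mg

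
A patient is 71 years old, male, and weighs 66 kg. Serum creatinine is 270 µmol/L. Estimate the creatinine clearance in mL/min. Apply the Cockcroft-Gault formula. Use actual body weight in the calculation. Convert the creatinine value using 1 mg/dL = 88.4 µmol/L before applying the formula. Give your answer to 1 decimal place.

20.7 mL/min

SCr = 270 / 88.4 = 3.054 mg/dL
CrCl = (140 − 71) × 66 / (72 × 3.054) = 4554.0 / 219.89 ≈ 20.7 mL/min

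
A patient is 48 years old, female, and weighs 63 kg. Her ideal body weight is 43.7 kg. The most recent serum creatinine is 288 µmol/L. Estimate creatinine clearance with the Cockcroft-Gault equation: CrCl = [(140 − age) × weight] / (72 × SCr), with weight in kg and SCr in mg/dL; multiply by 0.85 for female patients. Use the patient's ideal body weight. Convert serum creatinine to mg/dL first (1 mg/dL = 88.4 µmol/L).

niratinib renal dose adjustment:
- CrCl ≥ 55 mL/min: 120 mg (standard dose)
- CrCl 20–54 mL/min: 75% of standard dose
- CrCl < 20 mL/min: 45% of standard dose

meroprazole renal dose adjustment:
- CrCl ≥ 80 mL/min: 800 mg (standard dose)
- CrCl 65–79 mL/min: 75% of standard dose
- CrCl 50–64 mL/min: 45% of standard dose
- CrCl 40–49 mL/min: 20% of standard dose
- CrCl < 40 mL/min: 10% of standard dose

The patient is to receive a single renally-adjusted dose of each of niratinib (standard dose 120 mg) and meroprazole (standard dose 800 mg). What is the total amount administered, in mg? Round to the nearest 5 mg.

SCr = 288 / 88.4 = 3.258 mg/dL
CrCl = (140 − 48) × 43.7 / (72 × 3.258) × 0.85 = 4020.4 / 234.58 × 0.85 ≈ 14.6 mL/min
CrCl ≈ 15 mL/min.
niratinib: < 20 mL/min → 45% of 120 mg = 54 mg.
meroprazole: < 40 mL/min → 10% of 800 mg = 80 mg.
Total = 54 + 80 = 134 mg.

135 mg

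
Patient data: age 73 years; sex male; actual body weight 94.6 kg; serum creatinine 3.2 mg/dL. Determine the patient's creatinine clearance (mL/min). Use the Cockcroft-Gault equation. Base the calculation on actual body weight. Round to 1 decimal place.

27.5 mL/min

CrCl = (140 − 73) × 94.6 / (72 × 3.2) = 6338.2 / 230.40 ≈ 27.5 mL/min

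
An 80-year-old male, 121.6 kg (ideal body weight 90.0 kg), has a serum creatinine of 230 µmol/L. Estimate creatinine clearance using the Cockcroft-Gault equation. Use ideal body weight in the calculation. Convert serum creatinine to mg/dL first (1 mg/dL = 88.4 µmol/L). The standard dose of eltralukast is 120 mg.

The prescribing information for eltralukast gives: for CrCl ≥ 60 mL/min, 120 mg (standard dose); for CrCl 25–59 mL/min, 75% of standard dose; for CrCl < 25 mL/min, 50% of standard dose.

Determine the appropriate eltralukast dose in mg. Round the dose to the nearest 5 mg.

90 mg

SCr = 230 / 88.4 = 2.602 mg/dL
CrCl = (140 − 80) × 90 / (72 × 2.602) = 5400.0 / 187.34 ≈ 28.8 mL/min
CrCl ≈ 29 mL/min → bracket 25–59 mL/min.
75% of 120 mg = 90 mg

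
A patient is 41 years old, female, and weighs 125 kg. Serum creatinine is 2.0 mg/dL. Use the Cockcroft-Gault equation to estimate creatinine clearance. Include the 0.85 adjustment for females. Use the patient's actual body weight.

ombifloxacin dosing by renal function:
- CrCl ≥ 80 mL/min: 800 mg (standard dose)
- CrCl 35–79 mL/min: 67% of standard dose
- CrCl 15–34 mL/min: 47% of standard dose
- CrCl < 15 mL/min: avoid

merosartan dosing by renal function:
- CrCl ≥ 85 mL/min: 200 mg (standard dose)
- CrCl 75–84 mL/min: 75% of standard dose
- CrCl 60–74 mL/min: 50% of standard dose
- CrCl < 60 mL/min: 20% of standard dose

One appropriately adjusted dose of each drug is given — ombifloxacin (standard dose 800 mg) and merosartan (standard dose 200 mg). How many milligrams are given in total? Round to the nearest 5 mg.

635 mg

CrCl = (140 − 41) × 125 / (72 × 2) × 0.85 = 12375.0 / 144.00 × 0.85 ≈ 73.0 mL/min
CrCl ≈ 73 mL/min.
ombifloxacin: 35–79 mL/min → 67% of 800 mg = 536 mg.
merosartan: 60–74 mL/min → 50% of 200 mg = 100 mg.
Total = 536 + 100 = 636 mg.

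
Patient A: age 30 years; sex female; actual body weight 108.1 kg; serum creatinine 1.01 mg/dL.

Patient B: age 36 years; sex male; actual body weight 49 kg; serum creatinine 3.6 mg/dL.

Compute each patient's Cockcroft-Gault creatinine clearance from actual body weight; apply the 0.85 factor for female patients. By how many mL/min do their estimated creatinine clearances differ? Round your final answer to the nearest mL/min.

119 mL/min

Patient A: CrCl = (140 − 30) × 108.1 / (72 × 1.01) × 0.85 = 11891.0 / 72.72 × 0.85 ≈ 139.0 mL/min
Patient B: CrCl = (140 − 36) × 49 / (72 × 3.6) = 5096.0 / 259.20 ≈ 19.7 mL/min
|139.0 − 19.7| = 119.3 mL/min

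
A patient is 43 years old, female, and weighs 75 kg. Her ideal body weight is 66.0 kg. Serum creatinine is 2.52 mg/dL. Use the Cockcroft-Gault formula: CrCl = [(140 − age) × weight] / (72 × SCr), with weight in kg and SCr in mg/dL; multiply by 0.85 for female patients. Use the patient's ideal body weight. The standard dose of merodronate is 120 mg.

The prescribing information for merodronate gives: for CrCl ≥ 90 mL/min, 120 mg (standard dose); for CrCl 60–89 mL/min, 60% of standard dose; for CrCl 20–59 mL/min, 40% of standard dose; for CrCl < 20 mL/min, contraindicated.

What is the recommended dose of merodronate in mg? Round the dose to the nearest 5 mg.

50 mg

CrCl = (140 − 43) × 66 / (72 × 2.52) × 0.85 = 6402.0 / 181.44 × 0.85 ≈ 30.0 mL/min
CrCl ≈ 30 mL/min → bracket 20–59 mL/min.
40% of 120 mg = 48 mg → 50 mg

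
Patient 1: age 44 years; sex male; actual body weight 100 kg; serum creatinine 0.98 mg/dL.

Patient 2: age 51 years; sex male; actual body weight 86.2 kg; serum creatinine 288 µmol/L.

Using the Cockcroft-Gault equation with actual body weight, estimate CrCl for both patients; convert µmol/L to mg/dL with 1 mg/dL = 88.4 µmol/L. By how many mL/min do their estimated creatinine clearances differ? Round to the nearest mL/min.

103 mL/min

Patient 1: CrCl = (140 − 44) × 100 / (72 × 0.98) = 9600.0 / 70.56 ≈ 136.1 mL/min
Patient 2: SCr = 288 / 88.4 = 3.258 mg/dL
Patient 2: CrCl = (140 − 51) × 86.2 / (72 × 3.258) = 7671.8 / 234.58 ≈ 32.7 mL/min
|136.1 − 32.7| = 103.4 mL/min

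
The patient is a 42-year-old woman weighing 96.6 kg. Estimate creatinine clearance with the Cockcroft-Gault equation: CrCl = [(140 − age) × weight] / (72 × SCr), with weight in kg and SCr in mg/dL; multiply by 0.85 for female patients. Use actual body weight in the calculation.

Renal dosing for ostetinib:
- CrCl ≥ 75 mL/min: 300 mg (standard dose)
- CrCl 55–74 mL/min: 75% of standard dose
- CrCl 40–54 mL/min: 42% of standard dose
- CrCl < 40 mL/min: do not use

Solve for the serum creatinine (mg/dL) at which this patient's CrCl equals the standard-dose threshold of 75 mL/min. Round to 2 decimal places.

Standard dose requires CrCl ≥ 75 mL/min.
Set (140 − 42) × 96.6 × 0.85 / (72 × SCr) = 75
SCr = (140 − 42) × 96.6 × 0.85 / (72 × 75) = 1.490 mg/dL

1.49 mg/dL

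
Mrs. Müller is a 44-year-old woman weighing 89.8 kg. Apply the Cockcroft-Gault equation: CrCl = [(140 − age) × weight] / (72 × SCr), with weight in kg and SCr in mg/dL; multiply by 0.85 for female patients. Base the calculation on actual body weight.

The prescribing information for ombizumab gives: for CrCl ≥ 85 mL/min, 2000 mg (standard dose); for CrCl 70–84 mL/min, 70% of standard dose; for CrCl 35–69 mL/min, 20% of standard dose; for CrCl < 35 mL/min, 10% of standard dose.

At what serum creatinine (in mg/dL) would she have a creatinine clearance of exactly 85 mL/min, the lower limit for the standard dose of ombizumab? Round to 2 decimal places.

Standard dose requires CrCl ≥ 85 mL/min.
Set (140 − 44) × 89.8 × 0.85 / (72 × SCr) = 85
SCr = (140 − 44) × 89.8 × 0.85 / (72 × 85) = 1.197 mg/dL

1.20 mg/dL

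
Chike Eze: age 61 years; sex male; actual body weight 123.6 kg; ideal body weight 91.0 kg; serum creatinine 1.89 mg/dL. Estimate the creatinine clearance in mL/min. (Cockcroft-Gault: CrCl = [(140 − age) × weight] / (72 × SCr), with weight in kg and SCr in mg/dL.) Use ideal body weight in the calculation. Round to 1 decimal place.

CrCl = (140 − 61) × 91 / (72 × 1.89) = 7189.0 / 136.08 ≈ 52.8 mL/min

52.8 mL/min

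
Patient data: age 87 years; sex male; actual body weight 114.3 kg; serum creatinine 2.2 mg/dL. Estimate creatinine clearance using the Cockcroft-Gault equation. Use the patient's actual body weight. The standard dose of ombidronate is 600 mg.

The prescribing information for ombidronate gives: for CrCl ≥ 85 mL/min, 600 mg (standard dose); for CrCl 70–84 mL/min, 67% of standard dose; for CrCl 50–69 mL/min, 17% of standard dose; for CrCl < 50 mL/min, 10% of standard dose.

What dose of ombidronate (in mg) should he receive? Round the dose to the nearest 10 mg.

60 mg

CrCl = (140 − 87) × 114.3 / (72 × 2.2) = 6057.9 / 158.40 ≈ 38.2 mL/min
CrCl ≈ 38 mL/min → bracket < 50 mL/min.
10% of 600 mg = 60 mg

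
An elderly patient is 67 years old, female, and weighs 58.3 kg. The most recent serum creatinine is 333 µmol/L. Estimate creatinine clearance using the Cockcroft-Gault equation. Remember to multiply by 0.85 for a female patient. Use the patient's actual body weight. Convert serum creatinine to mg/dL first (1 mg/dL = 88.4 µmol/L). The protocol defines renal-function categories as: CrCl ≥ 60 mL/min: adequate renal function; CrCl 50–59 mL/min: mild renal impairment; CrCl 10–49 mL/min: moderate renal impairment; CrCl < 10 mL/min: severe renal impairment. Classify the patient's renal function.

moderate renal impairment

SCr = 333 / 88.4 = 3.767 mg/dL
CrCl = (140 − 67) × 58.3 / (72 × 3.767) × 0.85 = 4255.9 / 271.22 × 0.85 ≈ 13.3 mL/min
13 mL/min falls in the 'moderate renal impairment' range.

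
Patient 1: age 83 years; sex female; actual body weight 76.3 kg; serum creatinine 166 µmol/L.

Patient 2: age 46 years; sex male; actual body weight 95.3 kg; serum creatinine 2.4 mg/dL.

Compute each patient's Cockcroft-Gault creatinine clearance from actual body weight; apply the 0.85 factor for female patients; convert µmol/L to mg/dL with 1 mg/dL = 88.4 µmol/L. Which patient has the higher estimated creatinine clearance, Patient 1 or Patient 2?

Patient 1: SCr = 166 / 88.4 = 1.878 mg/dL
Patient 1: CrCl = (140 − 83) × 76.3 / (72 × 1.878) × 0.85 = 4349.1 / 135.22 × 0.85 ≈ 27.3 mL/min
Patient 2: CrCl = (140 − 46) × 95.3 / (72 × 2.4) = 8958.2 / 172.80 ≈ 51.8 mL/min
27.3 vs 51.8 mL/min → Patient 2 is higher.

Patient 2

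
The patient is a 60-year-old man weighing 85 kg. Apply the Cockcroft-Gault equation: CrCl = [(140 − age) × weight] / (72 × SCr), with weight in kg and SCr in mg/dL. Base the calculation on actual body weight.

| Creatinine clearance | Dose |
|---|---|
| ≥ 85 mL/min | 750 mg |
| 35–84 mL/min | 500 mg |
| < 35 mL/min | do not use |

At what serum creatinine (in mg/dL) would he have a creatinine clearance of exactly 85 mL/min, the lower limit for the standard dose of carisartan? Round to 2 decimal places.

Standard dose requires CrCl ≥ 85 mL/min.
Set (140 − 60) × 85 / (72 × SCr) = 85
SCr = (140 − 60) × 85 / (72 × 85) = 1.111 mg/dL

1.11 mg/dL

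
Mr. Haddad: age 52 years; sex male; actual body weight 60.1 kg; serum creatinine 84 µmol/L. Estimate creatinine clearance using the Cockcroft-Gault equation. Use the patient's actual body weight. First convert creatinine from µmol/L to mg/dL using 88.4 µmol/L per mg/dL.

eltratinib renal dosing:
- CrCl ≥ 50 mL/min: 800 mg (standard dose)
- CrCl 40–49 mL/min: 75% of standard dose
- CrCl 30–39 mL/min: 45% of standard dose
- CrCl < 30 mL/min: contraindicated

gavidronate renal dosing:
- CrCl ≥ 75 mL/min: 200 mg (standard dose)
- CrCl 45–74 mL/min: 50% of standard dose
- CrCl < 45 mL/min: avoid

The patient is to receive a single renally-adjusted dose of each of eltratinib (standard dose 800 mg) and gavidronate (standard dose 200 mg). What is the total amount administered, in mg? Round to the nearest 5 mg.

1000 mg

SCr = 84 / 88.4 = 0.95 mg/dL
CrCl = (140 − 52) × 60.1 / (72 × 0.95) = 5288.8 / 68.40 ≈ 77.3 mL/min
CrCl ≈ 77 mL/min.
eltratinib: ≥ 50 mL/min → 100% of 800 mg = 800 mg.
gavidronate: ≥ 75 mL/min → 100% of 200 mg = 200 mg.
Total = 800 + 200 = 1000 mg.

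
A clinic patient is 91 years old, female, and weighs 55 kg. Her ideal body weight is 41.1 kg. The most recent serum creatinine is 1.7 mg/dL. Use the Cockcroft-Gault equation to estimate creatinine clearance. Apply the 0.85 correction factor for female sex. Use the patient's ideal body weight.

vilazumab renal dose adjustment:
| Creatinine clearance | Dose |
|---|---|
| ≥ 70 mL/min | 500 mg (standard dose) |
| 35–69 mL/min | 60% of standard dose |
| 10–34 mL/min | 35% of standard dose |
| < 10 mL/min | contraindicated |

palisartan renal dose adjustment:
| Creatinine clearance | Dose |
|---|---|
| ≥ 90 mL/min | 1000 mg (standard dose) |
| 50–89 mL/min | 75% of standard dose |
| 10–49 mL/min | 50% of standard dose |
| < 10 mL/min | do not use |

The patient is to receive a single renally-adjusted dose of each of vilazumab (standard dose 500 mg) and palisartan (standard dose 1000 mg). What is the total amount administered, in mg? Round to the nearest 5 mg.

CrCl = (140 − 91) × 41.1 / (72 × 1.7) × 0.85 = 2013.9 / 122.40 × 0.85 ≈ 14.0 mL/min
CrCl ≈ 14 mL/min.
vilazumab: 10–34 mL/min → 35% of 500 mg = 175 mg.
palisartan: 10–49 mL/min → 50% of 1000 mg = 500 mg.
Total = 175 + 500 = 675 mg.

675 mg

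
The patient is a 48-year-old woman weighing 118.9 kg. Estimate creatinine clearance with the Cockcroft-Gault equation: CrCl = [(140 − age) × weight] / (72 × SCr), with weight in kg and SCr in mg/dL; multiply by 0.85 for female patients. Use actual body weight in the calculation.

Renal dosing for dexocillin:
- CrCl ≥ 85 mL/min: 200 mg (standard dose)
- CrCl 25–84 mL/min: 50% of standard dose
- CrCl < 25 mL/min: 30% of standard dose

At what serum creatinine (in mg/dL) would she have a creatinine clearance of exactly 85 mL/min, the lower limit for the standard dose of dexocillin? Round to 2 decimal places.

1.52 mg/dL

Standard dose requires CrCl ≥ 85 mL/min.
Set (140 − 48) × 118.9 × 0.85 / (72 × SCr) = 85
SCr = (140 − 48) × 118.9 × 0.85 / (72 × 85) = 1.519 mg/dL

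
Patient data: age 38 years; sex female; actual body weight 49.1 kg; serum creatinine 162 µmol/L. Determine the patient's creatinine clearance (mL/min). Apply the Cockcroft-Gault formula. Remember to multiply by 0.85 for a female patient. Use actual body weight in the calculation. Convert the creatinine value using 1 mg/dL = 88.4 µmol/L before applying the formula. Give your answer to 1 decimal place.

32.3 mL/min

SCr = 162 / 88.4 = 1.833 mg/dL
CrCl = (140 − 38) × 49.1 / (72 × 1.833) × 0.85 = 5008.2 / 131.98 × 0.85 ≈ 32.3 mL/min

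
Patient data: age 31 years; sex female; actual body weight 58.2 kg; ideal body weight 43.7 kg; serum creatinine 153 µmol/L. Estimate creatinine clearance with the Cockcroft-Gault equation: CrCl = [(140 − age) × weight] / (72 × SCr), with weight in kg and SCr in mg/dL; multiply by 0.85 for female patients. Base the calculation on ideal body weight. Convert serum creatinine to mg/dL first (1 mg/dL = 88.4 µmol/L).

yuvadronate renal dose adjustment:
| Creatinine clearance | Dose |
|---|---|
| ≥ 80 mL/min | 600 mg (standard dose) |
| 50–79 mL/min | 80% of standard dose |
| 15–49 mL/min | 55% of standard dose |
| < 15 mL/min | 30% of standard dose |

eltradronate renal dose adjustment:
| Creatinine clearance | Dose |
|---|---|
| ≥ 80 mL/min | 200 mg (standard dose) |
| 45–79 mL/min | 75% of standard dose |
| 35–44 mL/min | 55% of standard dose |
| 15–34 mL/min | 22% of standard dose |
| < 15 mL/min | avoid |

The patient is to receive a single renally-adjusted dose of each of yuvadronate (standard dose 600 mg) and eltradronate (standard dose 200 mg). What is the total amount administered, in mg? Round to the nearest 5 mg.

375 mg

SCr = 153 / 88.4 = 1.731 mg/dL
CrCl = (140 − 31) × 43.7 / (72 × 1.731) × 0.85 = 4763.3 / 124.63 × 0.85 ≈ 32.5 mL/min
CrCl ≈ 32 mL/min.
yuvadronate: 15–49 mL/min → 55% of 600 mg = 330 mg.
eltradronate: 15–34 mL/min → 22% of 200 mg = 44 mg.
Total = 330 + 44 = 374 mg.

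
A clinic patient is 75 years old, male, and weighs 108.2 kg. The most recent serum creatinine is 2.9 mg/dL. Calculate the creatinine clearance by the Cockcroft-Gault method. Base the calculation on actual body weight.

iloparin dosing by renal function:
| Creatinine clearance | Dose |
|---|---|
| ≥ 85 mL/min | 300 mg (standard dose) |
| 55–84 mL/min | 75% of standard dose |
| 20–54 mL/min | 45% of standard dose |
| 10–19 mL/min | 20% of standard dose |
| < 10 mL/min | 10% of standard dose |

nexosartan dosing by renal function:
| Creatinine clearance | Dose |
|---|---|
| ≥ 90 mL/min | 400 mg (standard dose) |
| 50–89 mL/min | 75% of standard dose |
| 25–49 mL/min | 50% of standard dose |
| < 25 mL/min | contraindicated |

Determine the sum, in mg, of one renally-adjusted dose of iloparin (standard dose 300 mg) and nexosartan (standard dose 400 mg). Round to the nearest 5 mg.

CrCl = (140 − 75) × 108.2 / (72 × 2.9) = 7033.0 / 208.80 ≈ 33.7 mL/min
CrCl ≈ 34 mL/min.
iloparin: 20–54 mL/min → 45% of 300 mg = 135 mg.
nexosartan: 25–49 mL/min → 50% of 400 mg = 200 mg.
Total = 135 + 200 = 335 mg.

335 mg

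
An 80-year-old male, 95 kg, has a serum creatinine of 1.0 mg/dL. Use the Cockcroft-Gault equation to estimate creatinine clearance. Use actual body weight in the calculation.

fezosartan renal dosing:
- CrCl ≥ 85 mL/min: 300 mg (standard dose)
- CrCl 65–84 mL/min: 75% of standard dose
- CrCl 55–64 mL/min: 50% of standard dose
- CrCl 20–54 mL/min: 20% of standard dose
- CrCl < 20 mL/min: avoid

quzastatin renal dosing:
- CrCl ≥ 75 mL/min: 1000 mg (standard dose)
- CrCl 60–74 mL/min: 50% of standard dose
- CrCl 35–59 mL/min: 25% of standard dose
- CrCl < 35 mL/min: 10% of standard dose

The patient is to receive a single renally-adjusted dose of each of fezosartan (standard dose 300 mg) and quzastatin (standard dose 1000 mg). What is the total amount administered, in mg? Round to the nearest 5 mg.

CrCl = (140 − 80) × 95 / (72 × 1) = 5700.0 / 72.00 ≈ 79.2 mL/min
CrCl ≈ 79 mL/min.
fezosartan: 65–84 mL/min → 75% of 300 mg = 225 mg.
quzastatin: ≥ 75 mL/min → 100% of 1000 mg = 1000 mg.
Total = 225 + 1000 = 1225 mg.

1225 mg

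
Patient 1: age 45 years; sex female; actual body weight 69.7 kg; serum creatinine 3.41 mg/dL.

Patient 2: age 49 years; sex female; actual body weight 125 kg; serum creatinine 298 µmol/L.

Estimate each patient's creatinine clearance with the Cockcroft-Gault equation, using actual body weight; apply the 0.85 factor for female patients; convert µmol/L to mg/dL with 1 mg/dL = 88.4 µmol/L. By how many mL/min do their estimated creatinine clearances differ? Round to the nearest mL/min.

Patient 1: CrCl = (140 − 45) × 69.7 / (72 × 3.41) × 0.85 = 6621.5 / 245.52 × 0.85 ≈ 22.9 mL/min
Patient 2: SCr = 298 / 88.4 = 3.371 mg/dL
Patient 2: CrCl = (140 − 49) × 125 / (72 × 3.371) × 0.85 = 11375.0 / 242.71 × 0.85 ≈ 39.8 mL/min
|22.9 − 39.8| = 16.9 mL/min

17 mL/min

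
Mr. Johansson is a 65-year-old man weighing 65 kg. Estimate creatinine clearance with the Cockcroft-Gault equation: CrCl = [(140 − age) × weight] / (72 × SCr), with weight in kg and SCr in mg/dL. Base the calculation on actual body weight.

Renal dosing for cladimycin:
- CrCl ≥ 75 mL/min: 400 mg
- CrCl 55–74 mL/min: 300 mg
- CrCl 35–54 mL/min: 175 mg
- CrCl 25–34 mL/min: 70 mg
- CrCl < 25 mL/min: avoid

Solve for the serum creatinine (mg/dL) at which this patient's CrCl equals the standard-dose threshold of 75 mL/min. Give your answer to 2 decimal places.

0.90 mg/dL

Standard dose requires CrCl ≥ 75 mL/min.
Set (140 − 65) × 65 / (72 × SCr) = 75
SCr = (140 − 65) × 65 / (72 × 75) = 0.903 mg/dL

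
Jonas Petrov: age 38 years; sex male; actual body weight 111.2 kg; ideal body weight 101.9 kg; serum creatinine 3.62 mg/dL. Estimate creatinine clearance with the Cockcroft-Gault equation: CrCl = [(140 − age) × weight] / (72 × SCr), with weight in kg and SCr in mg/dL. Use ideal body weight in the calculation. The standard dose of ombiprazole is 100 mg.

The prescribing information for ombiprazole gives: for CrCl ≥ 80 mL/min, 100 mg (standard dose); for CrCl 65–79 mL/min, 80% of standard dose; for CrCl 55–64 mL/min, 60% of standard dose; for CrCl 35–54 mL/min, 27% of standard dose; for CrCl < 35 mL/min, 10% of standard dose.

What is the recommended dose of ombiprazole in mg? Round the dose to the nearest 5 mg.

CrCl = (140 − 38) × 101.9 / (72 × 3.62) = 10393.8 / 260.64 ≈ 39.9 mL/min
CrCl ≈ 40 mL/min → bracket 35–54 mL/min.
27% of 100 mg = 27 mg → 25 mg

25 mg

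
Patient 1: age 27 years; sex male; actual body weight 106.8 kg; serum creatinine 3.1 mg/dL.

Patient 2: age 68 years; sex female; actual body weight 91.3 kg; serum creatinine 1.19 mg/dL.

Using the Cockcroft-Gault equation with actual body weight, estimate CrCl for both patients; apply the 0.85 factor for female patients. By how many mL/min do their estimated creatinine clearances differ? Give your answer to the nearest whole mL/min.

11 mL/min

Patient 1: CrCl = (140 − 27) × 106.8 / (72 × 3.1) = 12068.4 / 223.20 ≈ 54.1 mL/min
Patient 2: CrCl = (140 − 68) × 91.3 / (72 × 1.19) × 0.85 = 6573.6 / 85.68 × 0.85 ≈ 65.2 mL/min
|54.1 − 65.2| = 11.1 mL/min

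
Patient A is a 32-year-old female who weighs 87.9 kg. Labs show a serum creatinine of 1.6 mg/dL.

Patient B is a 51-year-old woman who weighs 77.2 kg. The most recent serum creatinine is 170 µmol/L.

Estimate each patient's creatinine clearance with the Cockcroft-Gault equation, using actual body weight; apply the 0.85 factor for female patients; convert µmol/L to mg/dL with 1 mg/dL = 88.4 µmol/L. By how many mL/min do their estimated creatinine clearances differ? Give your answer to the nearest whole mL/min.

Patient A: CrCl = (140 − 32) × 87.9 / (72 × 1.6) × 0.85 = 9493.2 / 115.20 × 0.85 ≈ 70.0 mL/min
Patient B: SCr = 170 / 88.4 = 1.923 mg/dL
Patient B: CrCl = (140 − 51) × 77.2 / (72 × 1.923) × 0.85 = 6870.8 / 138.46 × 0.85 ≈ 42.2 mL/min
|70.0 − 42.2| = 27.8 mL/min

28 mL/min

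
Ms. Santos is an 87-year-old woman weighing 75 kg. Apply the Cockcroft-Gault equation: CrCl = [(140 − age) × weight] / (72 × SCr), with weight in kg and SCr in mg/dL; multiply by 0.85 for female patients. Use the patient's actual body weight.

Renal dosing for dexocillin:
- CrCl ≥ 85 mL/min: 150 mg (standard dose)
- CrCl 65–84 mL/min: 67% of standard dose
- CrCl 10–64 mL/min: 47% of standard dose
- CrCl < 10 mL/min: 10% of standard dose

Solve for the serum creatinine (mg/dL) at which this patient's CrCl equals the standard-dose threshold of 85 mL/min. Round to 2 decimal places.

Standard dose requires CrCl ≥ 85 mL/min.
Set (140 − 87) × 75 × 0.85 / (72 × SCr) = 85
SCr = (140 − 87) × 75 × 0.85 / (72 × 85) = 0.552 mg/dL

0.55 mg/dL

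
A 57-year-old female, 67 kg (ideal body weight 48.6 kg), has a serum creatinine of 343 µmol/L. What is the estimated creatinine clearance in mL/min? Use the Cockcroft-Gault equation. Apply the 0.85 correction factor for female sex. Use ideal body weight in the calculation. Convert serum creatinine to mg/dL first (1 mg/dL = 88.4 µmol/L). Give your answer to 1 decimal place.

12.3 mL/min

SCr = 343 / 88.4 = 3.88 mg/dL
CrCl = (140 − 57) × 48.6 / (72 × 3.88) × 0.85 = 4033.8 / 279.36 × 0.85 ≈ 12.3 mL/min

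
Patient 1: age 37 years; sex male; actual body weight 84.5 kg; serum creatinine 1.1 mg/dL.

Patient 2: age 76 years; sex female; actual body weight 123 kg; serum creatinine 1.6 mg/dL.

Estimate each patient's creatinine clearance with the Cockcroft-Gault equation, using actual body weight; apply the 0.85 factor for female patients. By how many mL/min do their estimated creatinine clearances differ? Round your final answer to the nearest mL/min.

52 mL/min

Patient 1: CrCl = (140 − 37) × 84.5 / (72 × 1.1) = 8703.5 / 79.20 ≈ 109.9 mL/min
Patient 2: CrCl = (140 − 76) × 123 / (72 × 1.6) × 0.85 = 7872.0 / 115.20 × 0.85 ≈ 58.1 mL/min
|109.9 − 58.1| = 51.8 mL/min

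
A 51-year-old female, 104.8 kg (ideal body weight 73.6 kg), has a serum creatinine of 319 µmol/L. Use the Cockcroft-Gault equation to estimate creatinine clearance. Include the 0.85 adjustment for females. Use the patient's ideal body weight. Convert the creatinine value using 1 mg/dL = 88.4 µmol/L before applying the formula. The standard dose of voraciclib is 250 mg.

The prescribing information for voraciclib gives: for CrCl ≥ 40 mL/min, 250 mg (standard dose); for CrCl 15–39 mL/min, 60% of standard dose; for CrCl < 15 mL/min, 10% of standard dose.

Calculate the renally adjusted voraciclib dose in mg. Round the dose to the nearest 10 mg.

SCr = 319 / 88.4 = 3.609 mg/dL
CrCl = (140 − 51) × 73.6 / (72 × 3.609) × 0.85 = 6550.4 / 259.85 × 0.85 ≈ 21.4 mL/min
CrCl ≈ 21 mL/min → bracket 15–39 mL/min.
60% of 250 mg = 150 mg

150 mg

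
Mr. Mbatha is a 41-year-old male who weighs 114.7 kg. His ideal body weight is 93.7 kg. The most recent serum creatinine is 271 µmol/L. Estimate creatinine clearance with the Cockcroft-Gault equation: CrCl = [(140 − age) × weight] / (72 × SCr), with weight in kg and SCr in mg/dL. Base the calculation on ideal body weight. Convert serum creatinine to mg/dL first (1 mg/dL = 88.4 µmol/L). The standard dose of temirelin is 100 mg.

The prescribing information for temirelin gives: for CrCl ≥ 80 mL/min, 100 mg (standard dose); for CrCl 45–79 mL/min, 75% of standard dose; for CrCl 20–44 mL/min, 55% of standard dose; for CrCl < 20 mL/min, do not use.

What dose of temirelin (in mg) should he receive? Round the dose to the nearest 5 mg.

55 mg

SCr = 271 / 88.4 = 3.066 mg/dL
CrCl = (140 − 41) × 93.7 / (72 × 3.066) = 9276.3 / 220.75 ≈ 42.0 mL/min
CrCl ≈ 42 mL/min → bracket 20–44 mL/min.
55% of 100 mg = 55 mg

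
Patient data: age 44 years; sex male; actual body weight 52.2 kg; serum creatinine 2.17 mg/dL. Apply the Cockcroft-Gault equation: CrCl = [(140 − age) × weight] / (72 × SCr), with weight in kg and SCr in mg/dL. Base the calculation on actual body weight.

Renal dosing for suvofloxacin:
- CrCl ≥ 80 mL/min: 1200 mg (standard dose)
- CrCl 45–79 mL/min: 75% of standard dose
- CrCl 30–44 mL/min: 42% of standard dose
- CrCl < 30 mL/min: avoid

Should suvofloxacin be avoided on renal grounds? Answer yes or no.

CrCl = (140 − 44) × 52.2 / (72 × 2.17) = 5011.2 / 156.24 ≈ 32.1 mL/min
CrCl ≈ 32 mL/min, which is ≥ 30 mL/min.

no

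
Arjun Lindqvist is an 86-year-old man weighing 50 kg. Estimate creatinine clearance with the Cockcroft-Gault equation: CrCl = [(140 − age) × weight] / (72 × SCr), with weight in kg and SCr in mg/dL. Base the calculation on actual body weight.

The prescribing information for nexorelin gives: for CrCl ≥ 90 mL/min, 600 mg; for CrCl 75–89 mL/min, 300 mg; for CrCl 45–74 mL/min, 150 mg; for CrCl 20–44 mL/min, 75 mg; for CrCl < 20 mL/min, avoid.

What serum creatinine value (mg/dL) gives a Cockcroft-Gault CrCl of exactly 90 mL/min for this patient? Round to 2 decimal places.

0.42 mg/dL

Standard dose requires CrCl ≥ 90 mL/min.
Set (140 − 86) × 50 / (72 × SCr) = 90
SCr = (140 − 86) × 50 / (72 × 90) = 0.417 mg/dL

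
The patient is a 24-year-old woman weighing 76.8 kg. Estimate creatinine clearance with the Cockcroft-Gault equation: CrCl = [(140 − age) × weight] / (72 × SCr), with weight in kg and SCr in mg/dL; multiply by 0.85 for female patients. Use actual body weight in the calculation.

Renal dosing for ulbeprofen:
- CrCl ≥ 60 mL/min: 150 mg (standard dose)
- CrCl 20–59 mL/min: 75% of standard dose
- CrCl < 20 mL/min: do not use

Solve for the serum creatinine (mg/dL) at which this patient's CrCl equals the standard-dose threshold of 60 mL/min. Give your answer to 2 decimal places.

1.75 mg/dL

Standard dose requires CrCl ≥ 60 mL/min.
Set (140 − 24) × 76.8 × 0.85 / (72 × SCr) = 60
SCr = (140 − 24) × 76.8 × 0.85 / (72 × 60) = 1.753 mg/dL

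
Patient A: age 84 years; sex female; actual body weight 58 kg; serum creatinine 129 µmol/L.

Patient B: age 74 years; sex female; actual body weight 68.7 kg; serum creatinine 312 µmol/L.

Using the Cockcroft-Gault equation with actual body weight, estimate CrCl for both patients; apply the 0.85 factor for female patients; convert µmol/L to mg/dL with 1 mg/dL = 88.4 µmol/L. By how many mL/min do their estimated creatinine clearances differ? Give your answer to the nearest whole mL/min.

Patient A: SCr = 129 / 88.4 = 1.459 mg/dL
Patient A: CrCl = (140 − 84) × 58 / (72 × 1.459) × 0.85 = 3248.0 / 105.05 × 0.85 ≈ 26.3 mL/min
Patient B: SCr = 312 / 88.4 = 3.529 mg/dL
Patient B: CrCl = (140 − 74) × 68.7 / (72 × 3.529) × 0.85 = 4534.2 / 254.09 × 0.85 ≈ 15.2 mL/min
|26.3 − 15.2| = 11.1 mL/min

11 mL/min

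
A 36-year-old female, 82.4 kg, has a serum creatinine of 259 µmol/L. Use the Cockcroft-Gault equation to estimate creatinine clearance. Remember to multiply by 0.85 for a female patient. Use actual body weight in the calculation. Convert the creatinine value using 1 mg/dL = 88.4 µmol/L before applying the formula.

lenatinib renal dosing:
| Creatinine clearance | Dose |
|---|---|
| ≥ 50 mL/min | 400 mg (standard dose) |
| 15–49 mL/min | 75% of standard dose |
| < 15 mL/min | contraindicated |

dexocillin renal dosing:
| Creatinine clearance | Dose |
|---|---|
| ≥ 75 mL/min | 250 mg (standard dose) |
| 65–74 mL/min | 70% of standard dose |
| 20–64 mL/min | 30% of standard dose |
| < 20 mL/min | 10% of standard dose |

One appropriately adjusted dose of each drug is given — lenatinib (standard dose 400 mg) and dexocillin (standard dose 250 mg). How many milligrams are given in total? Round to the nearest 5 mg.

375 mg

SCr = 259 / 88.4 = 2.93 mg/dL
CrCl = (140 − 36) × 82.4 / (72 × 2.93) × 0.85 = 8569.6 / 210.96 × 0.85 ≈ 34.5 mL/min
CrCl ≈ 35 mL/min.
lenatinib: 15–49 mL/min → 75% of 400 mg = 300 mg.
dexocillin: 20–64 mL/min → 30% of 250 mg = 75 mg.
Total = 300 + 75 = 375 mg.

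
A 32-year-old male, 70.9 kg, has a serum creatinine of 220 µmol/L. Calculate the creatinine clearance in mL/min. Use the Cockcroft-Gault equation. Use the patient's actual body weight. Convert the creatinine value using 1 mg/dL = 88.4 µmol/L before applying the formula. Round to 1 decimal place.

SCr = 220 / 88.4 = 2.489 mg/dL
CrCl = (140 − 32) × 70.9 / (72 × 2.489) = 7657.2 / 179.21 ≈ 42.7 mL/min

42.7 mL/min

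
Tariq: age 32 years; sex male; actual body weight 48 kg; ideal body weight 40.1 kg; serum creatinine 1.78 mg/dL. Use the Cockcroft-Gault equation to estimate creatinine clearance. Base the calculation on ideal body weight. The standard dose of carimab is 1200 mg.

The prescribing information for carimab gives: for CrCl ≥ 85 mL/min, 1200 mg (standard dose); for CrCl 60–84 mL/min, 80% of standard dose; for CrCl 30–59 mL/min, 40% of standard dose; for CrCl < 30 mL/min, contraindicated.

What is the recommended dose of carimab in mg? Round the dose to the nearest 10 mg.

480 mg

CrCl = (140 − 32) × 40.1 / (72 × 1.78) = 4330.8 / 128.16 ≈ 33.8 mL/min
CrCl ≈ 34 mL/min → bracket 30–59 mL/min.
40% of 1200 mg = 480 mg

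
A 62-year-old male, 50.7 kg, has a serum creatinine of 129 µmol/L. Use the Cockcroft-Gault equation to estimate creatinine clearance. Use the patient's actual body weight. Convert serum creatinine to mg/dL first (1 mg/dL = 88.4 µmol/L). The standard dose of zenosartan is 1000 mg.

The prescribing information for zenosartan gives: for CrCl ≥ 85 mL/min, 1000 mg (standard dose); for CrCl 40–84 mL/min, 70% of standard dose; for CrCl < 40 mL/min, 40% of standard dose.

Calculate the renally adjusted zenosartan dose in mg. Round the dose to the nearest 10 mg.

SCr = 129 / 88.4 = 1.459 mg/dL
CrCl = (140 − 62) × 50.7 / (72 × 1.459) = 3954.6 / 105.05 ≈ 37.6 mL/min
CrCl ≈ 38 mL/min → bracket < 40 mL/min.
40% of 1000 mg = 400 mg

400 mg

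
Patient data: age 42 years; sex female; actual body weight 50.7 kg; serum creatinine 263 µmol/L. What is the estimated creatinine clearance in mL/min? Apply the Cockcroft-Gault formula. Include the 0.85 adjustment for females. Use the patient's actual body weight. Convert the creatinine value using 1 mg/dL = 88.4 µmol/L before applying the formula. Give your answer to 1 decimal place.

19.7 mL/min

SCr = 263 / 88.4 = 2.975 mg/dL
CrCl = (140 − 42) × 50.7 / (72 × 2.975) × 0.85 = 4968.6 / 214.20 × 0.85 ≈ 19.7 mL/min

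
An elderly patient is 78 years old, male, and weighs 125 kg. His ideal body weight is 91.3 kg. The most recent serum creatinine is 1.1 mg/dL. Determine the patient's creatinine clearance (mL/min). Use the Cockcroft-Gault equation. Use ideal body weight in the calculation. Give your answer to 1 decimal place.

71.5 mL/min

CrCl = (140 − 78) × 91.3 / (72 × 1.1) = 5660.6 / 79.20 ≈ 71.5 mL/min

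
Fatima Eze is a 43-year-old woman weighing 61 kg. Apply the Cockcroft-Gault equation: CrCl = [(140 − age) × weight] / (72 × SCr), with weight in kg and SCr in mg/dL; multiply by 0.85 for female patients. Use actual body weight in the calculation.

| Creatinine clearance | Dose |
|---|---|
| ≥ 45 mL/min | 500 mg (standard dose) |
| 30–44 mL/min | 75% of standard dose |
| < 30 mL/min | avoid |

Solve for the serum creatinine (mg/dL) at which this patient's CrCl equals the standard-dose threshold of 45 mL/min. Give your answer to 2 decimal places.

Standard dose requires CrCl ≥ 45 mL/min.
Set (140 − 43) × 61 × 0.85 / (72 × SCr) = 45
SCr = (140 − 43) × 61 × 0.85 / (72 × 45) = 1.552 mg/dL

1.55 mg/dL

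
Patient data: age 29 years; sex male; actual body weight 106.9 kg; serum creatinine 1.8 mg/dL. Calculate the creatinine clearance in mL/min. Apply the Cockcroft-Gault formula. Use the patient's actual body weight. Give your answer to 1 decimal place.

CrCl = (140 − 29) × 106.9 / (72 × 1.8) = 11865.9 / 129.60 ≈ 91.6 mL/min

91.6 mL/min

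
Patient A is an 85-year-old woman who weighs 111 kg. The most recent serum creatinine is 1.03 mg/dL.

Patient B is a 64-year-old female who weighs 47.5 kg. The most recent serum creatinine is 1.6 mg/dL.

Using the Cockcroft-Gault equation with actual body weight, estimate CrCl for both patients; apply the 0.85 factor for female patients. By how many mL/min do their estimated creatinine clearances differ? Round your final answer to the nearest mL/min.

43 mL/min

Patient A: CrCl = (140 − 85) × 111 / (72 × 1.03) × 0.85 = 6105.0 / 74.16 × 0.85 ≈ 70.0 mL/min
Patient B: CrCl = (140 − 64) × 47.5 / (72 × 1.6) × 0.85 = 3610.0 / 115.20 × 0.85 ≈ 26.6 mL/min
|70.0 − 26.6| = 43.4 mL/min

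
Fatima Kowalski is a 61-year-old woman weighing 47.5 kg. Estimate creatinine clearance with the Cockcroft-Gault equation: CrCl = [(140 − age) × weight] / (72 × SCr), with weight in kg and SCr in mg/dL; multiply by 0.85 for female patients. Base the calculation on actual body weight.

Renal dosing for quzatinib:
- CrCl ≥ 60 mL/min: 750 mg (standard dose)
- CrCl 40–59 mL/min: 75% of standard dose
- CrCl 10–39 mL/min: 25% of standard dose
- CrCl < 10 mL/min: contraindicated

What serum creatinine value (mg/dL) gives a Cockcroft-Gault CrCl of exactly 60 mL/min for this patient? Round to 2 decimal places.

0.74 mg/dL

Standard dose requires CrCl ≥ 60 mL/min.
Set (140 − 61) × 47.5 × 0.85 / (72 × SCr) = 60
SCr = (140 − 61) × 47.5 × 0.85 / (72 × 60) = 0.738 mg/dL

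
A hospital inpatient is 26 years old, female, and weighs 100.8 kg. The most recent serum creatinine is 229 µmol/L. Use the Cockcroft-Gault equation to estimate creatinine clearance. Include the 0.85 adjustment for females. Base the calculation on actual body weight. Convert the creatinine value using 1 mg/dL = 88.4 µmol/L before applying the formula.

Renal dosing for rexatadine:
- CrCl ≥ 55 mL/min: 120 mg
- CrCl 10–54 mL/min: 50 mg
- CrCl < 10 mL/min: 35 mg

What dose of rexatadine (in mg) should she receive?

50 mg

SCr = 229 / 88.4 = 2.59 mg/dL
CrCl = (140 − 26) × 100.8 / (72 × 2.59) × 0.85 = 11491.2 / 186.48 × 0.85 ≈ 52.4 mL/min
CrCl ≈ 52 mL/min → bracket 10–54 mL/min.
Dose for this bracket: 50 mg.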